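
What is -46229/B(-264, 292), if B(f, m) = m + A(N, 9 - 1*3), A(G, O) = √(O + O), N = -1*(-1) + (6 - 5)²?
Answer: -3374717/21313 + 46229*√3/42626 ≈ -156.46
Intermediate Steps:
N = 2 (N = 1 + 1² = 1 + 1 = 2)
A(G, O) = √2*√O (A(G, O) = √(2*O) = √2*√O)
B(f, m) = m + 2*√3 (B(f, m) = m + √2*√(9 - 1*3) = m + √2*√(9 - 3) = m + √2*√6 = m + 2*√3)
-46229/B(-264, 292) = -46229/(292 + 2*√3)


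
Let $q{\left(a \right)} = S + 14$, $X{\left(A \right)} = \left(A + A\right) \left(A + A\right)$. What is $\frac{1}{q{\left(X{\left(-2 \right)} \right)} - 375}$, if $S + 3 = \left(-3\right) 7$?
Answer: $- \frac{1}{385} \approx -0.0025974$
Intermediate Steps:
$S = -24$ ($S = -3 - 21 = -24$)
$X{\left(A \right)} = 4 A^{2}$ ($X{\left(A \right)} = 2 A 2 A = 4 A^{2}$)
$q{\left(a \right)} = -10$ ($q{\left(a \right)} = -24 + 14 = -10$)
$\frac{1}{q{\left(X{\left(-2 \right)} \right)} - 375} = \frac{1}{-10 - 375} = \frac{1}{-385} = - \frac{1}{385}$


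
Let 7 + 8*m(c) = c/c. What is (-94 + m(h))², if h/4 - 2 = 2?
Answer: 143641/16 ≈ 8977.6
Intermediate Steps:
h = 16 (h = 8 + 4*2 = 8 + 8 = 16)
m(c) = -¾ (m(c) = -7/8 + (c/c)/8 = -7/8 + (⅛)*1 = -7/8 + ⅛ = -¾)
(-94 + m(h))² = (-94 - ¾)² = (-379/4)² = 143641/16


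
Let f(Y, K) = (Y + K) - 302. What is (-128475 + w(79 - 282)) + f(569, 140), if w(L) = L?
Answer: -128271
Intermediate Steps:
f(Y, K) = -302 + K + Y (f(Y, K) = (K + Y) - 302 = -302 + K + Y)
(-128475 + w(79 - 282)) + f(569, 140) = (-128475 + (79 - 282)) + (-302 + 140 + 569) = (-128475 - 203) + 407 = -128678 + 407 = -128271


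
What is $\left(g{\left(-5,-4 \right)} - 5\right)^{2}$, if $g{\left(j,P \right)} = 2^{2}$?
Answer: $1$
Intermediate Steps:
$g{\left(j,P \right)} = 4$
$\left(g{\left(-5,-4 \right)} - 5\right)^{2} = \left(4 - 5\right)^{2} = \left(-1\right)^{2} = 1$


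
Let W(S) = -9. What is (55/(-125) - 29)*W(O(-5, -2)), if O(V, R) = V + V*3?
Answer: 6624/25 ≈ 264.96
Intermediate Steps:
O(V, R) = 4*V (O(V, R) = V + 3*V = 4*V)
(55/(-125) - 29)*W(O(-5, -2)) = (55/(-125) - 29)*(-9) = (55*(-1/125) - 29)*(-9) = (-11/25 - 29)*(-9) = -736/25*(-9) = 6624/25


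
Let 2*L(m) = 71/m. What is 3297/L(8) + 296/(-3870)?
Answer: 102064612/137385 ≈ 742.91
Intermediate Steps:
L(m) = 71/(2*m) (L(m) = (71/m)/2 = 71/(2*m))
3297/L(8) + 296/(-3870) = 3297/(((71/2)/8)) + 296/(-3870) = 3297/(((71/2)*(1/8))) + 296*(-1/3870) = 3297/(71/16) - 148/1935 = 3297*(16/71) - 148/1935 = 52752/71 - 148/1935 = 102064612/137385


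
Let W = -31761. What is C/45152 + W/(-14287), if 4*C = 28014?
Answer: 3068263353/1290173248 ≈ 2.3782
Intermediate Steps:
C = 14007/2 (C = (¼)*28014 = 14007/2 ≈ 7003.5)
C/45152 + W/(-14287) = (14007/2)/45152 - 31761/(-14287) = (14007/2)*(1/45152) - 31761*(-1/14287) = 14007/90304 + 31761/14287 = 3068263353/1290173248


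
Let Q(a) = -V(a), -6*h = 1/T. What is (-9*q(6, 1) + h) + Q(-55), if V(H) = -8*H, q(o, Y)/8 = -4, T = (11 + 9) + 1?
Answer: -19153/126 ≈ -152.01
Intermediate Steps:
T = 21 (T = 20 + 1 = 21)
q(o, Y) = -32 (q(o, Y) = 8*(-4) = -32)
h = -1/126 (h = -⅙/21 = -⅙*1/21 = -1/126 ≈ -0.0079365)
Q(a) = 8*a (Q(a) = -(-8)*a = 8*a)
(-9*q(6, 1) + h) + Q(-55) = (-9*(-32) - 1/126) + 8*(-55) = (288 - 1/126) - 440 = 36287/126 - 440 = -19153/126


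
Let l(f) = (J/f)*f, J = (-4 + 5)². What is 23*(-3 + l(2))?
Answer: -46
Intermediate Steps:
J = 1 (J = 1² = 1)
l(f) = 1 (l(f) = (1/f)*f = f/f = 1)
23*(-3 + l(2)) = 23*(-3 + 1) = 23*(-2) = -46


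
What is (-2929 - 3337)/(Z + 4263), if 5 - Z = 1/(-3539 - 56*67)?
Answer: -45685406/31117989 ≈ -1.4681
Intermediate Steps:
Z = 36456/7291 (Z = 5 - 1/(-3539 - 56*67) = 5 - 1/(-3539 - 3752) = 5 - 1/(-7291) = 5 - 1*(-1/7291) = 5 + 1/7291 = 36456/7291 ≈ 5.0001)
(-2929 - 3337)/(Z + 4263) = (-2929 - 3337)/(36456/7291 + 4263) = -6266/31117989/7291 = -6266*7291/31117989 = -45685406/31117989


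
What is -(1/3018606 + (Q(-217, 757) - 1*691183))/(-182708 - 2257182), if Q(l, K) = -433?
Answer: -417543241459/1473013318668 ≈ -0.28346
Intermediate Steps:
-(1/3018606 + (Q(-217, 757) - 1*691183))/(-182708 - 2257182) = -(1/3018606 + (-433 - 1*691183))/(-182708 - 2257182) = -(1/3018606 + (-433 - 691183))/(-2439890) = -(1/3018606 - 691616)*(-1)/2439890 = -(-2087716207295)*(-1)/(3018606*2439890) = -1*417543241459/1473013318668 = -417543241459/1473013318668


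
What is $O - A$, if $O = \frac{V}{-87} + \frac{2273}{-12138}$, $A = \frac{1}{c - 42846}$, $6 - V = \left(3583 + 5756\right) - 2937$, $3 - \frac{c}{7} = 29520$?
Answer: $\frac{715473946893}{9756908770} \approx 73.33$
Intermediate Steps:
$c = -206619$ ($c = 21 - 206640 = -206619$)
$V = -6396$ ($V = 6 - \left(\left(3583 + 5756\right) - 2937\right) = 6 - \left(9339 - 2937\right) = 6 - 6402 = -6396$)
$A = - \frac{1}{249465}$ ($A = \frac{1}{-206619 - 42846} = \frac{1}{-249465} = - \frac{1}{249465} \approx -4.0086 \cdot 10^{-6}$)
$O = \frac{25812299}{352002}$ ($O = - \frac{6396}{-87} + \frac{2273}{-12138} = \left(-6396\right) \left(- \frac{1}{87}\right) + 2273 \left(- \frac{1}{12138}\right) = \frac{2132}{29} - \frac{2273}{12138} = \frac{25812299}{352002} \approx 73.33$)
$O - A = \frac{25812299}{352002} - - \frac{1}{249465} = \frac{25812299}{352002} + \frac{1}{249465} = \frac{715473946893}{9756908770}$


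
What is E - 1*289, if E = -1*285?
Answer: -574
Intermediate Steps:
E = -285
E - 1*289 = -285 - 1*289 = -285 - 289 = -574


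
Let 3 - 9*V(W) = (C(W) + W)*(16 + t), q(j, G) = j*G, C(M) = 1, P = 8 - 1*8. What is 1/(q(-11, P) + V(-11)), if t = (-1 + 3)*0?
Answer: 9/163 ≈ 0.055215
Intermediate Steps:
P = 0 (P = 8 - 8 = 0)
t = 0 (t = 2*0 = 0)
q(j, G) = G*j
V(W) = -13/9 - 16*W/9 (V(W) = ⅓ - (1 + W)*(16 + 0)/9 = ⅓ - (1 + W)*16/9 = ⅓ - (16 + 16*W)/9 = ⅓ + (-16/9 - 16*W/9) = -13/9 - 16*W/9)
1/(q(-11, P) + V(-11)) = 1/(0*(-11) + (-13/9 - 16/9*(-11))) = 1/(0 + (-13/9 + 176/9)) = 1/(0 + 163/9) = 1/(163/9) = 9/163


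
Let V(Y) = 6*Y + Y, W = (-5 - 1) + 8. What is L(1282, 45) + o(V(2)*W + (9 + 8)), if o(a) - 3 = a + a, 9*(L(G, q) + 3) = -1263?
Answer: -151/3 ≈ -50.333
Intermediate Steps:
L(G, q) = -430/3 (L(G, q) = -3 + (⅑)*(-1263) = -3 - 421/3 = -430/3)
W = 2 (W = -6 + 8 = 2)
V(Y) = 7*Y
o(a) = 3 + 2*a (o(a) = 3 + (a + a) = 3 + 2*a)
L(1282, 45) + o(V(2)*W + (9 + 8)) = -430/3 + (3 + 2*((7*2)*2 + (9 + 8))) = -430/3 + (3 + 2*(14*2 + 17)) = -430/3 + (3 + 2*(28 + 17)) = -430/3 + (3 + 2*45) = -430/3 + (3 + 90) = -430/3 + 93 = -151/3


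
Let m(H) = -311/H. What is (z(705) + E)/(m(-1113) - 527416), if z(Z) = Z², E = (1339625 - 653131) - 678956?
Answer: -561578619/587013697 ≈ -0.95667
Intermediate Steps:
E = 7538 (E = 686494 - 678956 = 7538)
(z(705) + E)/(m(-1113) - 527416) = (705² + 7538)/(-311/(-1113) - 527416) = (497025 + 7538)/(-311*(-1/1113) - 527416) = 504563/(311/1113 - 527416) = 504563/(-587013697/1113) = 504563*(-1113/587013697) = -561578619/587013697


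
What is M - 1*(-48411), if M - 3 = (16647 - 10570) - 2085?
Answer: 52406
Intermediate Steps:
M = 3995 (M = 3 + ((16647 - 10570) - 2085) = 3 + (6077 - 2085) = 3 + 3992 = 3995)
M - 1*(-48411) = 3995 - 1*(-48411) = 3995 + 48411 = 52406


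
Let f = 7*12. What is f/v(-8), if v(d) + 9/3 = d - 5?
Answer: -21/4 ≈ -5.2500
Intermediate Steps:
v(d) = -8 + d (v(d) = -3 + (d - 5) = -3 + (-5 + d) = -8 + d)
f = 84
f/v(-8) = 84/(-8 - 8) = 84/(-16) = 84*(-1/16) = -21/4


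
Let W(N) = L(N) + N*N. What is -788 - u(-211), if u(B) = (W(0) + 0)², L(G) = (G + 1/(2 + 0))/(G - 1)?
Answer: -3153/4 ≈ -788.25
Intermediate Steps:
L(G) = (½ + G)/(-1 + G) (L(G) = (G + 1/2)/(-1 + G) = (G + ½)/(-1 + G) = (½ + G)/(-1 + G))
W(N) = N² + (½ + N)/(-1 + N) (W(N) = (½ + N)/(-1 + N) + N*N = (½ + N)/(-1 + N) + N² = N² + (½ + N)/(-1 + N))
u(B) = ¼ (u(B) = ((1 + 2*0 + 2*0²*(-1 + 0))/(2*(-1 + 0)) + 0)² = ((½)*(1 + 0 + 2*0*(-1))/(-1) + 0)² = ((½)*(-1)*(1 + 0 + 0) + 0)² = ((½)*(-1)*1 + 0)² = (-½ + 0)² = (-½)² = ¼)
-788 - u(-211) = -788 - 1*¼ = -788 - ¼ = -3153/4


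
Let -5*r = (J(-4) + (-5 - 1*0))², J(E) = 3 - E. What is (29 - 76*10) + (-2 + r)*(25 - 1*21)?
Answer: -3711/5 ≈ -742.20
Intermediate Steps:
r = -⅘ (r = -((3 - 1*(-4)) + (-5 - 1*0))²/5 = -((3 + 4) + (-5 + 0))²/5 = -(7 - 5)²/5 = -⅕*2² = -⅕*4 = -⅘ ≈ -0.80000)
(29 - 76*10) + (-2 + r)*(25 - 1*21) = (29 - 76*10) + (-2 - ⅘)*(25 - 1*21) = (29 - 760) - 14*(25 - 21)/5 = -731 - 14/5*4 = -731 - 56/5 = -3711/5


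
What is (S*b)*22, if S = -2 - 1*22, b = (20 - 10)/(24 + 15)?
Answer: -1760/13 ≈ -135.38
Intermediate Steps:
b = 10/39 ≈ 0.25641
S = -24 (S = -2 - 22 = -24)
(S*b)*22 = -24*10/39*22 = -80/13*22 = -1760/13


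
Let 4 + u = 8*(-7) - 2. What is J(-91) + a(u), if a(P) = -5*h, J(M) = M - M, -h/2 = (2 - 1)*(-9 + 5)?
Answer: -40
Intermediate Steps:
h = 8 (h = -2*(2 - 1)*(-9 + 5) = -2*(-4) = 8)
J(M) = 0
u = -62 (u = -4 + (8*(-7) - 2) = -4 + (-56 - 2) = -4 - 58 = -62)
a(P) = -40 (a(P) = -5*8 = -40)
J(-91) + a(u) = 0 - 40 = -40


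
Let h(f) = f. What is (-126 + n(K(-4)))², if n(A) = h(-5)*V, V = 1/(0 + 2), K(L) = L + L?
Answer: 66049/4 ≈ 16512.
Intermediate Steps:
K(L) = 2*L
V = ½ (V = 1/2 = ½ ≈ 0.50000)
n(A) = -5/2 (n(A) = -5*½ = -5/2)
(-126 + n(K(-4)))² = (-126 - 5/2)² = (-257/2)² = 66049/4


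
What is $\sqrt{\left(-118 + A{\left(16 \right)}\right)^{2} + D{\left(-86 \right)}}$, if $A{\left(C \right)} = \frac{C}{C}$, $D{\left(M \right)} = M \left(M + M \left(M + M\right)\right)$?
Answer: $3 i \sqrt{139003} \approx 1118.5 i$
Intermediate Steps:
$D{\left(M \right)} = M \left(M + 2 M^{2}\right)$ ($D{\left(M \right)} = M \left(M + M 2 M\right) = M \left(M + 2 M^{2}\right)$)
$A{\left(C \right)} = 1$
$\sqrt{\left(-118 + A{\left(16 \right)}\right)^{2} + D{\left(-86 \right)}} = \sqrt{\left(-118 + 1\right)^{2} + \left(-86\right)^{2} \left(1 + 2 \left(-86\right)\right)} = \sqrt{\left(-117\right)^{2} + 7396 \left(1 - 172\right)} = \sqrt{13689 + 7396 \left(-171\right)} = \sqrt{13689 - 1264716} = \sqrt{-1251027} = 3 i \sqrt{139003}$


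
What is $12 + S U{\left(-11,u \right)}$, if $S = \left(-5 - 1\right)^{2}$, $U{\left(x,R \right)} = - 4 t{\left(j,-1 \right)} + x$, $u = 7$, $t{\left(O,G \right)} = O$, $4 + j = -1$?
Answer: $336$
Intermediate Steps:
$j = -5$ ($j = -4 - 1 = -5$)
$U{\left(x,R \right)} = 20 + x$ ($U{\left(x,R \right)} = \left(-4\right) \left(-5\right) + x = 20 + x$)
$S = 36$ ($S = \left(-6\right)^{2} = 36$)
$12 + S U{\left(-11,u \right)} = 12 + 36 \left(20 - 11\right) = 12 + 36 \cdot 9 = 12 + 324 = 336$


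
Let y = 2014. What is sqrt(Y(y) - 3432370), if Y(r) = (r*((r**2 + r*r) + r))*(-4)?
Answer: I*sqrt(65373087106) ≈ 2.5568e+5*I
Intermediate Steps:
Y(r) = -4*r*(r + 2*r**2) (Y(r) = (r*((r**2 + r**2) + r))*(-4) = (r*(2*r**2 + r))*(-4) = (r*(r + 2*r**2))*(-4) = -4*r*(r + 2*r**2))
sqrt(Y(y) - 3432370) = sqrt(2014**2*(-4 - 8*2014) - 3432370) = sqrt(4056196*(-4 - 16112) - 3432370) = sqrt(4056196*(-16116) - 3432370) = sqrt(-65369654736 - 3432370) = sqrt(-65373087106) = I*sqrt(65373087106)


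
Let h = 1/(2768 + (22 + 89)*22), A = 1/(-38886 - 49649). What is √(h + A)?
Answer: √61496163102/18450694 ≈ 0.013440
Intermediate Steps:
A = -1/88535 (A = 1/(-88535) = -1/88535 ≈ -1.1295e-5)
h = 1/5210 (h = 1/(2768 + 111*22) = 1/(2768 + 2442) = 1/5210 ≈ 0.00019194)
√(h + A) = √(1/5210 - 1/88535) = √(3333/18450694) = √61496163102/18450694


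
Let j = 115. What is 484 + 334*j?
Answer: 38894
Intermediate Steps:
484 + 334*j = 484 + 334*115 = 484 + 38410 = 38894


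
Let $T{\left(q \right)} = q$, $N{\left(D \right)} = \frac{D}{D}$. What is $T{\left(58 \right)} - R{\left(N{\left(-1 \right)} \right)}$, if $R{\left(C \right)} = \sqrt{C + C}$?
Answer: $58 - \sqrt{2} \approx 56.586$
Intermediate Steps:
$N{\left(D \right)} = 1$
$R{\left(C \right)} = \sqrt{2} \sqrt{C}$ ($R{\left(C \right)} = \sqrt{2 C} = \sqrt{2} \sqrt{C}$)
$T{\left(58 \right)} - R{\left(N{\left(-1 \right)} \right)} = 58 - \sqrt{2} \sqrt{1} = 58 - \sqrt{2} \cdot 1 = 58 - \sqrt{2}$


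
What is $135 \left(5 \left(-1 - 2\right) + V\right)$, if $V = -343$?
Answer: $-48330$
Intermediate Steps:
$135 \left(5 \left(-1 - 2\right) + V\right) = 135 \left(5 \left(-1 - 2\right) - 343\right) = 135 \left(5 \left(-3\right) - 343\right) = 135 \left(-15 - 343\right) = 135 \left(-358\right) = -48330$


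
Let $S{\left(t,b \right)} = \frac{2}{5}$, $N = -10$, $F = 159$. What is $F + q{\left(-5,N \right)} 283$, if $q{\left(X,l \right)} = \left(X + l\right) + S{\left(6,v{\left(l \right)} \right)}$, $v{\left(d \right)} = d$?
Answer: $- \frac{19864}{5} \approx -3972.8$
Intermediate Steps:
$S{\left(t,b \right)} = \frac{2}{5}$ ($S{\left(t,b \right)} = 2 \cdot \frac{1}{5} = \frac{2}{5}$)
$q{\left(X,l \right)} = \frac{2}{5} + X + l$ ($q{\left(X,l \right)} = \left(X + l\right) + \frac{2}{5} = \frac{2}{5} + X + l$)
$F + q{\left(-5,N \right)} 283 = 159 + \left(\frac{2}{5} - 5 - 10\right) 283 = 159 - \frac{20659}{5} = - \frac{19864}{5}$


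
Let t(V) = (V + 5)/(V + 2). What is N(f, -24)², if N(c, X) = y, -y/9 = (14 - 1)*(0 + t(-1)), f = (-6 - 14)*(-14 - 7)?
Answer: 219024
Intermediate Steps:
f = 420 (f = -20*(-21) = 420)
t(V) = (5 + V)/(2 + V)
y = -468 (y = -9*(14 - 1)*(0 + (5 - 1)/(2 - 1)) = -117*(0 + 4/1) = -117*(0 + 1*4) = -117*(0 + 4) = -117*4 = -9*52 = -468)
N(c, X) = -468
N(f, -24)² = (-468)² = 219024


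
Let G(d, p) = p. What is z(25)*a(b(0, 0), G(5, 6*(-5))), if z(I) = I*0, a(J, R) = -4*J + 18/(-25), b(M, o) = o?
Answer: 0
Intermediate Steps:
a(J, R) = -18/25 - 4*J (a(J, R) = -4*J + 18*(-1/25) = -4*J - 18/25 = -18/25 - 4*J)
z(I) = 0
z(25)*a(b(0, 0), G(5, 6*(-5))) = 0*(-18/25 - 4*0) = 0*(-18/25 + 0) = 0*(-18/25) = 0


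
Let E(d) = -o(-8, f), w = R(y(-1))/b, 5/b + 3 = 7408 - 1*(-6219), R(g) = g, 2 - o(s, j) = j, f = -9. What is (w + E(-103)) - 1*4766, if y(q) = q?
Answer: -37509/5 ≈ -7501.8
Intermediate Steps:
o(s, j) = 2 - j
b = 5/13624 (b = 5/(-3 + (7408 - 1*(-6219))) = 5/(-3 + (7408 + 6219)) = 5/(-3 + 13627) = 5/13624 ≈ 0.00036700)
w = -13624/5 (w = -1/5/13624 = -1*13624/5 = -13624/5 ≈ -2724.8)
E(d) = -11 (E(d) = -(2 - 1*(-9)) = -(2 + 9) = -1*11 = -11)
(w + E(-103)) - 1*4766 = (-13624/5 - 11) - 1*4766 = -13679/5 - 4766 = -37509/5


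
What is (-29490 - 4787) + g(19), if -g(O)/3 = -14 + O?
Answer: -34292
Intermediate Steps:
g(O) = 42 - 3*O (g(O) = -3*(-14 + O) = 42 - 3*O)
(-29490 - 4787) + g(19) = (-29490 - 4787) + (42 - 3*19) = -34277 + (42 - 57) = -34277 - 15 = -34292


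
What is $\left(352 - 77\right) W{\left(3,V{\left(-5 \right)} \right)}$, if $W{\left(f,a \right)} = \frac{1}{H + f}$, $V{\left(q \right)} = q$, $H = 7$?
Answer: $\frac{55}{2} \approx 27.5$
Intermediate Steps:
$W{\left(f,a \right)} = \frac{1}{7 + f}$
$\left(352 - 77\right) W{\left(3,V{\left(-5 \right)} \right)} = \frac{352 - 77}{7 + 3} = \frac{275}{10} = 275 \cdot \frac{1}{10} = \frac{55}{2}$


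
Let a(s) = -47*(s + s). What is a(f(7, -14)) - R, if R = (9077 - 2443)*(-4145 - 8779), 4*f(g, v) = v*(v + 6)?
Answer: 85735184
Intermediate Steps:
f(g, v) = v*(6 + v)/4 (f(g, v) = (v*(v + 6))/4 = (v*(6 + v))/4 = v*(6 + v)/4)
R = -85737816 (R = 6634*(-12924) = -85737816)
a(s) = -94*s
a(f(7, -14)) - R = -47*(-14)*(6 - 14)/2 - 1*(-85737816) = -47*(-14)*(-8)/2 + 85737816 = -94*28 + 85737816 = -2632 + 85737816 = 85735184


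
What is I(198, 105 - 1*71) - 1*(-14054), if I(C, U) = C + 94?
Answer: 14346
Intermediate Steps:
I(C, U) = 94 + C
I(198, 105 - 1*71) - 1*(-14054) = (94 + 198) - 1*(-14054) = 292 + 14054 = 14346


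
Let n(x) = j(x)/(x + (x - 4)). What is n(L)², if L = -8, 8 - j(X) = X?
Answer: 16/25 ≈ 0.64000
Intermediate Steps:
j(X) = 8 - X
n(x) = (8 - x)/(-4 + 2*x) (n(x) = (8 - x)/(x + (x - 4)) = (8 - x)/(x + (-4 + x)) = (8 - x)/(-4 + 2*x))
n(L)² = ((8 - 1*(-8))/(2*(-2 - 8)))² = ((½)*(8 + 8)/(-10))² = ((½)*(-⅒)*16)² = (-⅘)² = 16/25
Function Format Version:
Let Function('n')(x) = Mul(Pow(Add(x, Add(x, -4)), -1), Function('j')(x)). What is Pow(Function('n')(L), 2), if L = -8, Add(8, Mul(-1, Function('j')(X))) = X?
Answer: Rational(16, 25) ≈ 0.64000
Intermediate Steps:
Function('j')(X) = Add(8, Mul(-1, X))
Function('n')(x) = Mul(Pow(Add(-4, Mul(2, x)), -1), Add(8, Mul(-1, x))) (Function('n')(x) = Mul(Pow(Add(x, Add(x, -4)), -1), Add(8, Mul(-1, x))) = Mul(Pow(Add(x, Add(-4, x)), -1), Add(8, Mul(-1, x))) = Mul(Pow(Add(-4, Mul(2, x)), -1), Add(8, Mul(-1, x))))
Pow(Function('n')(L), 2) = Pow(Mul(Rational(1, 2), Pow(Add(-2, -8), -1), Add(8, Mul(-1, -8))), 2) = Pow(Mul(Rational(1, 2), Pow(-10, -1), Add(8, 8)), 2) = Pow(Mul(Rational(1, 2), Rational(-1, 10), 16), 2) = Pow(Rational(-4, 5), 2) = Rational(16, 25)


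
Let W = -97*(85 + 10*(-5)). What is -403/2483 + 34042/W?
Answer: -6607267/648445 ≈ -10.189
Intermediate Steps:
W = -3395 (W = -97*(85 - 50) = -97*35 = -3395)
-403/2483 + 34042/W = -403/2483 + 34042/(-3395) = -403*1/2483 + 34042*(-1/3395) = -31/191 - 34042/3395 = -6607267/648445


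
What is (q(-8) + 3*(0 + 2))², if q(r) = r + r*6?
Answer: 2500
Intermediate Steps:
q(r) = 7*r (q(r) = r + 6*r = 7*r)
(q(-8) + 3*(0 + 2))² = (7*(-8) + 3*(0 + 2))² = (-56 + 3*2)² = (-56 + 6)² = (-50)² = 2500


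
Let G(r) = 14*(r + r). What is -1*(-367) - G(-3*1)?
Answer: 451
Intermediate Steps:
G(r) = 28*r (G(r) = 14*(2*r) = 28*r)
-1*(-367) - G(-3*1) = -1*(-367) - 28*(-3*1) = 367 - 28*(-3) = 367 - 1*(-84) = 367 + 84 = 451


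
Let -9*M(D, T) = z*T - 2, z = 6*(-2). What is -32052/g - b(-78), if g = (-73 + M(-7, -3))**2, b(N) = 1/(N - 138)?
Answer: -560304311/103135896 ≈ -5.4327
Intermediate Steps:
b(N) = 1/(-138 + N)
z = -12
M(D, T) = 2/9 + 4*T/3 (M(D, T) = -(-12*T - 2)/9 = -(-2 - 12*T)/9 = 2/9 + 4*T/3)
g = 477481/81 (g = (-73 + (2/9 + (4/3)*(-3)))**2 = (-73 + (2/9 - 4))**2 = (-73 - 34/9)**2 = (-691/9)**2 = 477481/81 ≈ 5894.8)
-32052/g - b(-78) = -32052/477481/81 - 1/(-138 - 78) = -32052*81/477481 - 1/(-216) = -2596212/477481 - 1*(-1/216) = -2596212/477481 + 1/216 = -560304311/103135896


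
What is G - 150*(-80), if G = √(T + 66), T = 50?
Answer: 12000 + 2*√29 ≈ 12011.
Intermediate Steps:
G = 2*√29 (G = √(50 + 66) = √116 = 2*√29 ≈ 10.770)
G - 150*(-80) = 2*√29 - 150*(-80) = 2*√29 + 12000 = 12000 + 2*√29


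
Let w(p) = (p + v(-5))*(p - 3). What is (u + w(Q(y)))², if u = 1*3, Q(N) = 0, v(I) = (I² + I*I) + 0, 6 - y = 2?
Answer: 21609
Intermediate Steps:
y = 4 (y = 6 - 1*2 = 6 - 2 = 4)
v(I) = 2*I² (v(I) = (I² + I²) + 0 = 2*I² + 0 = 2*I²)
w(p) = (-3 + p)*(50 + p) (w(p) = (p + 2*(-5)²)*(p - 3) = (p + 2*25)*(-3 + p) = (p + 50)*(-3 + p) = (50 + p)*(-3 + p) = (-3 + p)*(50 + p))
u = 3
(u + w(Q(y)))² = (3 + (-150 + 0² + 47*0))² = (3 + (-150 + 0 + 0))² = (3 - 150)² = (-147)² = 21609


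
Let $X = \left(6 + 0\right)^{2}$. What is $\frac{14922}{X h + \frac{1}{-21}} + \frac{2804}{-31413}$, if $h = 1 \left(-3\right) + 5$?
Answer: $\frac{9839403662}{47465043} \approx 207.3$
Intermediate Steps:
$h = 2$ ($h = -3 + 5 = 2$)
$X = 36$ ($X = 6^{2} = 36$)
$\frac{14922}{X h + \frac{1}{-21}} + \frac{2804}{-31413} = \frac{14922}{36 \cdot 2 + \frac{1}{-21}} + \frac{2804}{-31413} = \frac{14922}{72 - \frac{1}{21}} + 2804 \left(- \frac{1}{31413}\right) = \frac{14922}{\frac{1511}{21}} - \frac{2804}{31413} = 14922 \cdot \frac{21}{1511} - \frac{2804}{31413} = \frac{313362}{1511} - \frac{2804}{31413} = \frac{9839403662}{47465043}$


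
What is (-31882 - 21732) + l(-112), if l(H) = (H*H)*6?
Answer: 21650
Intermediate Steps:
l(H) = 6*H² (l(H) = H²*6 = 6*H²)
(-31882 - 21732) + l(-112) = (-31882 - 21732) + 6*(-112)² = -53614 + 6*12544 = -53614 + 75264 = 21650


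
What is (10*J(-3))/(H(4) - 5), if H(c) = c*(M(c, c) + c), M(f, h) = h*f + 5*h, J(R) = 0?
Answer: 0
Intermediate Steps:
M(f, h) = 5*h + f*h (M(f, h) = f*h + 5*h = 5*h + f*h)
H(c) = c*(c + c*(5 + c)) (H(c) = c*(c*(5 + c) + c) = c*(c + c*(5 + c)))
(10*J(-3))/(H(4) - 5) = (10*0)/(4²*(6 + 4) - 5) = 0/(16*10 - 5) = 0/(160 - 5) = 0/155 = (1/155)*0 = 0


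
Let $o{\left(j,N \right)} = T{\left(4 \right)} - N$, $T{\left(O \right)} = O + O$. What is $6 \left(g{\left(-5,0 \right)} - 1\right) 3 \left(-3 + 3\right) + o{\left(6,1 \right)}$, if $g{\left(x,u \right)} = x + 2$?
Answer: $7$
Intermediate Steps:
$T{\left(O \right)} = 2 O$
$g{\left(x,u \right)} = 2 + x$
$o{\left(j,N \right)} = 8 - N$ ($o{\left(j,N \right)} = 2 \cdot 4 - N = 8 - N$)
$6 \left(g{\left(-5,0 \right)} - 1\right) 3 \left(-3 + 3\right) + o{\left(6,1 \right)} = 6 \left(\left(2 - 5\right) - 1\right) 3 \left(-3 + 3\right) + \left(8 - 1\right) = 6 \left(-3 - 1\right) 3 \cdot 0 + \left(8 - 1\right) = 6 \left(-4\right) 0 + 7 = \left(-24\right) 0 + 7 = 0 + 7 = 7$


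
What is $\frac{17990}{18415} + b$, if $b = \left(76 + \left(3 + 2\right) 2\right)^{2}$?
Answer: $\frac{27243066}{3683} \approx 7397.0$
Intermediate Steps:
$b = 7396$ ($b = \left(76 + 5 \cdot 2\right)^{2} = \left(76 + 10\right)^{2} = 86^{2} = 7396$)
$\frac{17990}{18415} + b = \frac{17990}{18415} + 7396 = 17990 \cdot \frac{1}{18415} + 7396 = \frac{3598}{3683} + 7396 = \frac{27243066}{3683}$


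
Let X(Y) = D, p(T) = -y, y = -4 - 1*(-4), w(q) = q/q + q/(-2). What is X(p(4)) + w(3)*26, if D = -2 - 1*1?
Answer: -16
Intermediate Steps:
w(q) = 1 - q/2 (w(q) = 1 + q*(-½) = 1 - q/2)
y = 0 (y = -4 + 4 = 0)
D = -3 (D = -2 - 1 = -3)
p(T) = 0 (p(T) = -1*0 = 0)
X(Y) = -3
X(p(4)) + w(3)*26 = -3 + (1 - ½*3)*26 = -3 + (1 - 3/2)*26 = -3 - ½*26 = -3 - 13 = -16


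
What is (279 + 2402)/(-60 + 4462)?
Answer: 2681/4402 ≈ 0.60904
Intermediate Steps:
(279 + 2402)/(-60 + 4462) = 2681/4402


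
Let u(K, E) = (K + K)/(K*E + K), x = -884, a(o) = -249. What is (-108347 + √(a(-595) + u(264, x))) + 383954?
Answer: 275607 + 13*I*√1148783/883 ≈ 2.7561e+5 + 15.78*I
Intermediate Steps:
u(K, E) = 2*K/(K + E*K) (u(K, E) = (2*K)/(E*K + K) = (2*K)/(K + E*K) = 2*K/(K + E*K))
(-108347 + √(a(-595) + u(264, x))) + 383954 = (-108347 + √(-249 + 2/(1 - 884))) + 383954 = (-108347 + √(-249 + 2/(-883))) + 383954 = (-108347 + √(-249 + 2*(-1/883))) + 383954 = (-108347 + √(-249 - 2/883)) + 383954 = (-108347 + √(-219869/883)) + 383954 = (-108347 + 13*I*√1148783/883) + 383954 = 275607 + 13*I*√1148783/883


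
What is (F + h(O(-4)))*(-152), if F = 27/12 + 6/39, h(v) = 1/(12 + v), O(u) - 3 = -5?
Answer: -24738/65 ≈ -380.58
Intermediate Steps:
O(u) = -2 (O(u) = 3 - 5 = -2)
F = 125/52 (F = 27*(1/12) + 6*(1/39) = 9/4 + 2/13 = 125/52 ≈ 2.4038)
(F + h(O(-4)))*(-152) = (125/52 + 1/(12 - 2))*(-152) = (125/52 + 1/10)*(-152) = (651/260)*(-152) = -24738/65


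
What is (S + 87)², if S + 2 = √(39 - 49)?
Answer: (85 + I*√10)² ≈ 7215.0 + 537.59*I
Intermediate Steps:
S = -2 + I*√10 (S = -2 + √(39 - 49) = -2 + √(-10) = -2 + I*√10 ≈ -2.0 + 3.1623*I)
(S + 87)² = ((-2 + I*√10) + 87)² = (85 + I*√10)²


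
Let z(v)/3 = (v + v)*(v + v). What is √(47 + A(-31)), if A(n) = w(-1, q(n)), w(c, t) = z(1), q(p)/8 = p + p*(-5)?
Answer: √59 ≈ 7.6811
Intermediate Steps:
z(v) = 12*v² (z(v) = 3*((v + v)*(v + v)) = 3*((2*v)*(2*v)) = 3*(4*v²) = 12*v²)
q(p) = -32*p (q(p) = 8*(p + p*(-5)) = 8*(p - 5*p) = 8*(-4*p) = -32*p)
w(c, t) = 12 (w(c, t) = 12*1² = 12*1 = 12)
A(n) = 12
√(47 + A(-31)) = √(47 + 12) = √59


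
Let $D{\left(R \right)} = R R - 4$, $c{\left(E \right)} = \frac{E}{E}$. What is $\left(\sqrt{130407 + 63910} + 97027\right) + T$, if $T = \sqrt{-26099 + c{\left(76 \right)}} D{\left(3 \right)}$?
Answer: $97027 + \sqrt{194317} + 5 i \sqrt{26098} \approx 97468.0 + 807.74 i$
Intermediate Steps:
$c{\left(E \right)} = 1$
$D{\left(R \right)} = -4 + R^{2}$ ($D{\left(R \right)} = R^{2} - 4 = -4 + R^{2}$)
$T = 5 i \sqrt{26098}$ ($T = \sqrt{-26099 + 1} \left(-4 + 3^{2}\right) = \sqrt{-26098} \left(-4 + 9\right) = i \sqrt{26098} \cdot 5 = 5 i \sqrt{26098} \approx 807.74 i$)
$\left(\sqrt{130407 + 63910} + 97027\right) + T = \left(\sqrt{130407 + 63910} + 97027\right) + 5 i \sqrt{26098} = \left(\sqrt{194317} + 97027\right) + 5 i \sqrt{26098} = \left(97027 + \sqrt{194317}\right) + 5 i \sqrt{26098} = 97027 + \sqrt{194317} + 5 i \sqrt{26098}$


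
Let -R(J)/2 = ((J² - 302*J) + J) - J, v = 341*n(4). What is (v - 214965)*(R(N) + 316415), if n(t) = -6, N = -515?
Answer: 113951391045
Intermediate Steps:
v = -2046 (v = 341*(-6) = -2046)
R(J) = -2*J² + 604*J (R(J) = -2*(((J² - 302*J) + J) - J) = -2*((J² - 301*J) - J) = -2*(J² - 302*J) = -2*J² + 604*J)
(v - 214965)*(R(N) + 316415) = (-2046 - 214965)*(2*(-515)*(302 - 1*(-515)) + 316415) = -217011*(2*(-515)*(302 + 515) + 316415) = -217011*(2*(-515)*817 + 316415) = -217011*(-841510 + 316415) = -217011*(-525095) = 113951391045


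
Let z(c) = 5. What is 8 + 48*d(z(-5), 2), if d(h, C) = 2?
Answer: 104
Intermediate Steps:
8 + 48*d(z(-5), 2) = 8 + 48*2 = 8 + 96 = 104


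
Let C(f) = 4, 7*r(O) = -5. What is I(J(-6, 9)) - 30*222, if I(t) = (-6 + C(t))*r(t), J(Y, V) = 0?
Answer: -46610/7 ≈ -6658.6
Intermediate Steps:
r(O) = -5/7 (r(O) = (⅐)*(-5) = -5/7)
I(t) = 10/7 (I(t) = (-6 + 4)*(-5/7) = -2*(-5/7) = 10/7)
I(J(-6, 9)) - 30*222 = 10/7 - 30*222 = 10/7 - 1*6660 = 10/7 - 6660 = -46610/7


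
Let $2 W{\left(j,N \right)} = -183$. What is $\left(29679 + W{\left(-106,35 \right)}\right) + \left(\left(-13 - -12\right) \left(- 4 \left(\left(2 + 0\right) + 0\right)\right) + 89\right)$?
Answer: $\frac{59369}{2} \approx 29685.0$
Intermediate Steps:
$W{\left(j,N \right)} = - \frac{183}{2}$ ($W{\left(j,N \right)} = \frac{1}{2} \left(-183\right) = - \frac{183}{2}$)
$\left(29679 + W{\left(-106,35 \right)}\right) + \left(\left(-13 - -12\right) \left(- 4 \left(\left(2 + 0\right) + 0\right)\right) + 89\right) = \left(29679 - \frac{183}{2}\right) + \left(\left(-13 - -12\right) \left(- 4 \left(\left(2 + 0\right) + 0\right)\right) + 89\right) = \frac{59175}{2} + \left(\left(-13 + 12\right) \left(- 4 \left(2 + 0\right)\right) + 89\right) = \frac{59175}{2} + \left(- \left(-4\right) 2 + 89\right) = \frac{59175}{2} + \left(\left(-1\right) \left(-8\right) + 89\right) = \frac{59175}{2} + \left(8 + 89\right) = \frac{59175}{2} + 97 = \frac{59369}{2}$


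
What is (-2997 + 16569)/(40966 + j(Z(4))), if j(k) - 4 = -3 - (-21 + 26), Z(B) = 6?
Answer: 2262/6827 ≈ 0.33133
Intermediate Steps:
j(k) = -4 (j(k) = 4 + (-3 - (-21 + 26)) = 4 + (-3 - 1*5) = 4 + (-3 - 5) = 4 - 8 = -4)
(-2997 + 16569)/(40966 + j(Z(4))) = (-2997 + 16569)/(40966 - 4) = 13572/40962 = 13572*(1/40962) = 2262/6827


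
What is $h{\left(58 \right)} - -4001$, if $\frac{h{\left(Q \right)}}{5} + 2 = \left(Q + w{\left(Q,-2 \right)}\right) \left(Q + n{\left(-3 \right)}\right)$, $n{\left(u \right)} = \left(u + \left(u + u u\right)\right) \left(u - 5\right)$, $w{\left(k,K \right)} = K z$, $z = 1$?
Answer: $13511$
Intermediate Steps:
$w{\left(k,K \right)} = K$ ($w{\left(k,K \right)} = K 1 = K$)
$n{\left(u \right)} = \left(-5 + u\right) \left(u^{2} + 2 u\right)$ ($n{\left(u \right)} = \left(u + \left(u + u^{2}\right)\right) \left(-5 + u\right) = \left(u^{2} + 2 u\right) \left(-5 + u\right) = \left(-5 + u\right) \left(u^{2} + 2 u\right)$)
$h{\left(Q \right)} = -10 + 5 \left(-24 + Q\right) \left(-2 + Q\right)$ ($h{\left(Q \right)} = -10 + 5 \left(Q - 2\right) \left(Q - 3 \left(-10 + \left(-3\right)^{2} - -9\right)\right) = -10 + 5 \left(-2 + Q\right) \left(Q - 3 \left(-10 + 9 + 9\right)\right) = -10 + 5 \left(-2 + Q\right) \left(Q - 24\right) = -10 + 5 \left(-2 + Q\right) \left(-24 + Q\right) = -10 + 5 \left(-24 + Q\right) \left(-2 + Q\right)$)
$h{\left(58 \right)} - -4001 = \left(230 - 7540 + 5 \cdot 58^{2}\right) - -4001 = \left(230 - 7540 + 5 \cdot 3364\right) + 4001 = \left(230 - 7540 + 16820\right) + 4001 = 9510 + 4001 = 13511$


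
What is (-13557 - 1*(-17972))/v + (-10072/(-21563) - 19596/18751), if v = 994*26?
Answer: -4254337679349/10449447999172 ≈ -0.40714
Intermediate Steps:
v = 25844
(-13557 - 1*(-17972))/v + (-10072/(-21563) - 19596/18751) = (-13557 - 1*(-17972))/25844 + (-10072/(-21563) - 19596/18751) = (-13557 + 17972)*(1/25844) + (-10072*(-1/21563) - 19596*1/18751) = 4415*(1/25844) + (10072/21563 - 19596/18751) = 4415/25844 - 233688476/404327813 = -4254337679349/10449447999172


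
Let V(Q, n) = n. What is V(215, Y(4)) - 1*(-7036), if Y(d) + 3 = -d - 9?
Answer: 7020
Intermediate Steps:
Y(d) = -12 - d (Y(d) = -3 + (-d - 9) = -3 + (-9 - d) = -12 - d)
V(215, Y(4)) - 1*(-7036) = (-12 - 1*4) - 1*(-7036) = (-12 - 4) + 7036 = -16 + 7036 = 7020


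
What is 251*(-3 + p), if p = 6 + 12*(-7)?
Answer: -20331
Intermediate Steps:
p = -78 (p = 6 - 84 = -78)
251*(-3 + p) = 251*(-3 - 78) = 251*(-81) = -20331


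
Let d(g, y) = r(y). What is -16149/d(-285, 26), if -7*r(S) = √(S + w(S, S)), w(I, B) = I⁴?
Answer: 5383*√5642/2418 ≈ 167.22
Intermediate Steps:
r(S) = -√(S + S⁴)/7
d(g, y) = -√(y + y⁴)/7
-16149/d(-285, 26) = -16149*(-7/√(26 + 26⁴)) = -16149*(-7/√(26 + 456976)) = -16149*(-√5642/7254) = -(-5383)*√5642/2418 = 5383*√5642/2418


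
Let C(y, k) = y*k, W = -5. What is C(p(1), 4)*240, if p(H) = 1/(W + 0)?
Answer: -192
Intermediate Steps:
p(H) = -⅕ (p(H) = 1/(-5 + 0) = 1/(-5) = -⅕)
C(y, k) = k*y
C(p(1), 4)*240 = (4*(-⅕))*240 = -⅘*240 = -192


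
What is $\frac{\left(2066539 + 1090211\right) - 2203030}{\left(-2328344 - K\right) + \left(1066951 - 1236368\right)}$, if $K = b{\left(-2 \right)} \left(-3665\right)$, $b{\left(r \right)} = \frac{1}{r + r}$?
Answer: $- \frac{3814880}{9994709} \approx -0.38169$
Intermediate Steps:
$b{\left(r \right)} = \frac{1}{2 r}$
$K = \frac{3665}{4}$ ($K = \frac{1}{2 \left(-2\right)} \left(-3665\right) = \frac{1}{2} \left(- \frac{1}{2}\right) \left(-3665\right) = \left(- \frac{1}{4}\right) \left(-3665\right) = \frac{3665}{4} \approx 916.25$)
$\frac{\left(2066539 + 1090211\right) - 2203030}{\left(-2328344 - K\right) + \left(1066951 - 1236368\right)} = \frac{\left(2066539 + 1090211\right) - 2203030}{\left(-2328344 - \frac{3665}{4}\right) + \left(1066951 - 1236368\right)} = \frac{3156750 - 2203030}{\left(-2328344 - \frac{3665}{4}\right) + \left(1066951 - 1236368\right)} = \frac{953720}{- \frac{9317041}{4} - 169417} = \frac{953720}{- \frac{9994709}{4}} = 953720 \left(- \frac{4}{9994709}\right) = - \frac{3814880}{9994709}$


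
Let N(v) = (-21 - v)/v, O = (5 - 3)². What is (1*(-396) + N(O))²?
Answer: 2588881/16 ≈ 1.6181e+5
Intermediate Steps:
O = 4 (O = 2² = 4)
N(v) = (-21 - v)/v
(1*(-396) + N(O))² = (1*(-396) + (-21 - 1*4)/4)² = (-396 + (-21 - 4)/4)² = (-396 + (¼)*(-25))² = (-396 - 25/4)² = (-1609/4)² = 2588881/16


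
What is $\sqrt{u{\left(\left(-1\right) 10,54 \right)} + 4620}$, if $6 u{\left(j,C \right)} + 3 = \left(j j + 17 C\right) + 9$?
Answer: $\frac{2 \sqrt{10779}}{3} \approx 69.215$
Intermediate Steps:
$u{\left(j,C \right)} = 1 + \frac{j^{2}}{6} + \frac{17 C}{6}$ ($u{\left(j,C \right)} = - \frac{1}{2} + \frac{\left(j j + 17 C\right) + 9}{6} = - \frac{1}{2} + \frac{\left(j^{2} + 17 C\right) + 9}{6} = - \frac{1}{2} + \frac{9 + j^{2} + 17 C}{6} = - \frac{1}{2} + \left(\frac{3}{2} + \frac{j^{2}}{6} + \frac{17 C}{6}\right) = 1 + \frac{j^{2}}{6} + \frac{17 C}{6}$)
$\sqrt{u{\left(\left(-1\right) 10,54 \right)} + 4620} = \sqrt{\left(1 + \frac{\left(\left(-1\right) 10\right)^{2}}{6} + \frac{17}{6} \cdot 54\right) + 4620} = \sqrt{\left(1 + \frac{\left(-10\right)^{2}}{6} + 153\right) + 4620} = \sqrt{\left(1 + \frac{1}{6} \cdot 100 + 153\right) + 4620} = \sqrt{\left(1 + \frac{50}{3} + 153\right) + 4620} = \sqrt{\frac{512}{3} + 4620} = \sqrt{\frac{14372}{3}} = \frac{2 \sqrt{10779}}{3}$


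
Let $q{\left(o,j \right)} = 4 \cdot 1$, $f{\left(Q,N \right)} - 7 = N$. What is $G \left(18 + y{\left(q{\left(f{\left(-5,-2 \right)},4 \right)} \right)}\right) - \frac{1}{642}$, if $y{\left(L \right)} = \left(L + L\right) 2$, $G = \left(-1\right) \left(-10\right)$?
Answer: $\frac{218279}{642} \approx 340.0$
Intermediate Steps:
$f{\left(Q,N \right)} = 7 + N$
$G = 10$
$q{\left(o,j \right)} = 4$
$y{\left(L \right)} = 4 L$ ($y{\left(L \right)} = 2 L 2 = 4 L$)
$G \left(18 + y{\left(q{\left(f{\left(-5,-2 \right)},4 \right)} \right)}\right) - \frac{1}{642} = 10 \left(18 + 4 \cdot 4\right) - \frac{1}{642} = 10 \left(18 + 16\right) - \frac{1}{642} = 10 \cdot 34 - \frac{1}{642} = 340 - \frac{1}{642} = \frac{218279}{642}$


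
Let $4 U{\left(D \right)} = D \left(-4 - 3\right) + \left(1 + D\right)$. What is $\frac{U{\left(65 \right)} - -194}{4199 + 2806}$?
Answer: $\frac{129}{9340} \approx 0.013812$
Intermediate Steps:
$U{\left(D \right)} = \frac{1}{4} - \frac{3 D}{2}$ ($U{\left(D \right)} = \frac{D \left(-4 - 3\right) + \left(1 + D\right)}{4} = \frac{D \left(-7\right) + \left(1 + D\right)}{4} = \frac{- 7 D + \left(1 + D\right)}{4} = \frac{1 - 6 D}{4} = \frac{1}{4} - \frac{3 D}{2}$)
$\frac{U{\left(65 \right)} - -194}{4199 + 2806} = \frac{\left(\frac{1}{4} - \frac{195}{2}\right) - -194}{4199 + 2806} = \frac{\left(\frac{1}{4} - \frac{195}{2}\right) + 194}{7005} = \left(- \frac{389}{4} + 194\right) \frac{1}{7005} = \frac{387}{4} \cdot \frac{1}{7005} = \frac{129}{9340}$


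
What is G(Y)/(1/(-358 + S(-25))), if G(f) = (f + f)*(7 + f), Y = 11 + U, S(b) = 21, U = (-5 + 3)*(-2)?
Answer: -222420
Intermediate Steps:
U = 4 (U = -2*(-2) = 4)
Y = 15 (Y = 11 + 4 = 15)
G(f) = 2*f*(7 + f) (G(f) = (2*f)*(7 + f) = 2*f*(7 + f))
G(Y)/(1/(-358 + S(-25))) = (2*15*(7 + 15))/(1/(-358 + 21)) = (2*15*22)/(1/(-337)) = 660/(-1/337) = 660*(-337) = -222420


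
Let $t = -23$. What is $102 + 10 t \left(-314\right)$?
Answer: $72322$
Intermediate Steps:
$102 + 10 t \left(-314\right) = 102 + 10 \left(-23\right) \left(-314\right) = 102 - -72220 = 102 + 72220 = 72322$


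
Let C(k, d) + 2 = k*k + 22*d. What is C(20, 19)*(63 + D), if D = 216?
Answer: 227664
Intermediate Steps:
C(k, d) = -2 + k² + 22*d (C(k, d) = -2 + (k*k + 22*d) = -2 + (k² + 22*d) = -2 + k² + 22*d)
C(20, 19)*(63 + D) = (-2 + 20² + 22*19)*(63 + 216) = (-2 + 400 + 418)*279 = 816*279 = 227664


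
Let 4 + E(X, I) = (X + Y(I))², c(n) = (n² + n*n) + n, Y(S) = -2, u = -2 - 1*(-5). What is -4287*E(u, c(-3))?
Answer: 12861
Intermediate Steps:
u = 3 (u = -2 + 5 = 3)
c(n) = n + 2*n² (c(n) = (n² + n²) + n = 2*n² + n = n + 2*n²)
E(X, I) = -4 + (-2 + X)² (E(X, I) = -4 + (X - 2)² = -4 + (-2 + X)²)
-4287*E(u, c(-3)) = -12861*(-4 + 3) = -12861*(-1) = -4287*(-3) = 12861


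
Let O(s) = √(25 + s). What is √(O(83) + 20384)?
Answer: √(20384 + 6*√3) ≈ 142.81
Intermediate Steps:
√(O(83) + 20384) = √(√(25 + 83) + 20384) = √(√108 + 20384) = √(6*√3 + 20384) = √(20384 + 6*√3)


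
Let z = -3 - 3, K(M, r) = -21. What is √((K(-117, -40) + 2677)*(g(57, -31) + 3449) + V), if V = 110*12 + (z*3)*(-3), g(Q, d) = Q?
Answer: √9313310 ≈ 3051.8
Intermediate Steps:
z = -6
V = 1374 (V = 110*12 - 6*3*(-3) = 1320 - 18*(-3) = 1320 + 54 = 1374)
√((K(-117, -40) + 2677)*(g(57, -31) + 3449) + V) = √((-21 + 2677)*(57 + 3449) + 1374) = √(2656*3506 + 1374) = √(9311936 + 1374) = √9313310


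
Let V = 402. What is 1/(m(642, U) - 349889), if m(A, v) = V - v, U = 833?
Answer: -1/350320 ≈ -2.8545e-6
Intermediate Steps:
m(A, v) = 402 - v
1/(m(642, U) - 349889) = 1/((402 - 1*833) - 349889) = 1/((402 - 833) - 349889) = 1/(-431 - 349889) = 1/(-350320) = -1/350320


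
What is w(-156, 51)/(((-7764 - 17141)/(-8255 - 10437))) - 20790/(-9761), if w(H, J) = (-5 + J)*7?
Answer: 59267516014/243097705 ≈ 243.80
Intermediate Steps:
w(H, J) = -35 + 7*J
w(-156, 51)/(((-7764 - 17141)/(-8255 - 10437))) - 20790/(-9761) = (-35 + 7*51)/(((-7764 - 17141)/(-8255 - 10437))) - 20790/(-9761) = (-35 + 357)/((-24905/(-18692))) - 20790*(-1/9761) = 322/((-24905*(-1/18692))) + 20790/9761 = 322/(24905/18692) + 20790/9761 = 322*(18692/24905) + 20790/9761 = 6018824/24905 + 20790/9761 = 59267516014/243097705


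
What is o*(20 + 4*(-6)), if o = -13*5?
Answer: 260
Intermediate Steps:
o = -65
o*(20 + 4*(-6)) = -65*(20 + 4*(-6)) = -65*(20 - 24) = -65*(-4) = 260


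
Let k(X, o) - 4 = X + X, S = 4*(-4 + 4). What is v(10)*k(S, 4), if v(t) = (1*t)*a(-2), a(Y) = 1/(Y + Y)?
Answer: -10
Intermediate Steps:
S = 0 (S = 4*0 = 0)
k(X, o) = 4 + 2*X (k(X, o) = 4 + (X + X) = 4 + 2*X)
a(Y) = 1/(2*Y)
v(t) = -t/4 (v(t) = (1*t)*((½)/(-2)) = t*((½)*(-½)) = t*(-¼) = -t/4)
v(10)*k(S, 4) = (-¼*10)*(4 + 2*0) = -5*(4 + 0)/2 = -5/2*4 = -10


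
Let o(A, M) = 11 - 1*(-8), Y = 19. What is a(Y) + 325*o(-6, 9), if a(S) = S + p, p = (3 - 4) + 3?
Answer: 6196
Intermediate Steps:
p = 2 (p = -1 + 3 = 2)
o(A, M) = 19 (o(A, M) = 11 + 8 = 19)
a(S) = 2 + S (a(S) = S + 2 = 2 + S)
a(Y) + 325*o(-6, 9) = (2 + 19) + 325*19 = 21 + 6175 = 6196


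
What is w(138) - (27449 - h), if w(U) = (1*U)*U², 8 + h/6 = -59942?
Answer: 2240923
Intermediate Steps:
h = -359700 (h = -48 + 6*(-59942) = -48 - 359652 = -359700)
w(U) = U³ (w(U) = U*U² = U³)
w(138) - (27449 - h) = 138³ - (27449 - 1*(-359700)) = 2628072 - (27449 + 359700) = 2628072 - 1*387149 = 2628072 - 387149 = 2240923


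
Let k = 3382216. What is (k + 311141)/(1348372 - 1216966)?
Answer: 1231119/43802 ≈ 28.106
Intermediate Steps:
(k + 311141)/(1348372 - 1216966) = (3382216 + 311141)/(1348372 - 1216966) = 3693357/131406 = 3693357*(1/131406) = 1231119/43802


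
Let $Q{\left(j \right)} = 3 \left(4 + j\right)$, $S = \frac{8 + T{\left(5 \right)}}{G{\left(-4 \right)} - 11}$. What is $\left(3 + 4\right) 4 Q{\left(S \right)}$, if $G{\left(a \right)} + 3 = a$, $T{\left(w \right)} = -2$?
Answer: $308$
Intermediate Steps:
$G{\left(a \right)} = -3 + a$
$S = - \frac{1}{3}$ ($S = \frac{8 - 2}{\left(-3 - 4\right) - 11} = \frac{6}{-7 - 11} = \frac{6}{-18} = 6 \left(- \frac{1}{18}\right) = - \frac{1}{3} \approx -0.33333$)
$Q{\left(j \right)} = 12 + 3 j$
$\left(3 + 4\right) 4 Q{\left(S \right)} = \left(3 + 4\right) 4 \left(12 + 3 \left(- \frac{1}{3}\right)\right) = 7 \cdot 4 \left(12 - 1\right) = 28 \cdot 11 = 308$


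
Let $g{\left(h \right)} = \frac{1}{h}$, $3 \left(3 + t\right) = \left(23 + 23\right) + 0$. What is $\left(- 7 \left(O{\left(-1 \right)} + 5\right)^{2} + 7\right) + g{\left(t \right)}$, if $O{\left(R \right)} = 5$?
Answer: $- \frac{25638}{37} \approx -692.92$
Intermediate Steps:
$t = \frac{37}{3}$ ($t = -3 + \frac{\left(23 + 23\right) + 0}{3} = -3 + \frac{46 + 0}{3} = -3 + \frac{1}{3} \cdot 46 = -3 + \frac{46}{3} = \frac{37}{3} \approx 12.333$)
$\left(- 7 \left(O{\left(-1 \right)} + 5\right)^{2} + 7\right) + g{\left(t \right)} = \left(- 7 \left(5 + 5\right)^{2} + 7\right) + \frac{1}{\frac{37}{3}} = \left(- 7 \cdot 10^{2} + 7\right) + \frac{3}{37} = \left(\left(-7\right) 100 + 7\right) + \frac{3}{37} = \left(-700 + 7\right) + \frac{3}{37} = -693 + \frac{3}{37} = - \frac{25638}{37}$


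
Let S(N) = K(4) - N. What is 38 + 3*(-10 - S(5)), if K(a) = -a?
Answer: 35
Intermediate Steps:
S(N) = -4 - N (S(N) = -1*4 - N = -4 - N)
38 + 3*(-10 - S(5)) = 38 + 3*(-10 - (-4 - 1*5)) = 38 + 3*(-10 - (-4 - 5)) = 38 + 3*(-10 - 1*(-9)) = 38 + 3*(-10 + 9) = 38 + 3*(-1) = 38 - 3 = 35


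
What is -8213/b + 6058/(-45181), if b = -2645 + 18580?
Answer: -467605783/719959235 ≈ -0.64949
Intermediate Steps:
b = 15935
-8213/b + 6058/(-45181) = -8213/15935 + 6058/(-45181) = -8213*1/15935 + 6058*(-1/45181) = -8213/15935 - 6058/45181 = -467605783/719959235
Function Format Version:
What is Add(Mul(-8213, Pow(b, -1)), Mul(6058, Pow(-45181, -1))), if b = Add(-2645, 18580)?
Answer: Rational(-467605783, 719959235) ≈ -0.64949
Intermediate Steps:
b = 15935
Add(Mul(-8213, Pow(b, -1)), Mul(6058, Pow(-45181, -1))) = Add(Mul(-8213, Pow(15935, -1)), Mul(6058, Pow(-45181, -1))) = Add(Mul(-8213, Rational(1, 15935)), Mul(6058, Rational(-1, 45181))) = Add(Rational(-8213, 15935), Rational(-6058, 45181)) = Rational(-467605783, 719959235)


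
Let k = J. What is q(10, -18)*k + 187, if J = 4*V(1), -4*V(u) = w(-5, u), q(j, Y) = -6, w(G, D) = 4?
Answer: 211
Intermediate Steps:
V(u) = -1 (V(u) = -1/4*4 = -1)
J = -4 (J = 4*(-1) = -4)
k = -4
q(10, -18)*k + 187 = -6*(-4) + 187 = 24 + 187 = 211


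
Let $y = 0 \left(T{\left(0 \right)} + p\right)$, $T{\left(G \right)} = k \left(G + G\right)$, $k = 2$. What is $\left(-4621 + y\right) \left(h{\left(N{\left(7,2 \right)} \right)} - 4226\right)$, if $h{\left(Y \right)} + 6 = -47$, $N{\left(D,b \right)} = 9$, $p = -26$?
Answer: $19773259$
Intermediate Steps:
$h{\left(Y \right)} = -53$ ($h{\left(Y \right)} = -6 - 47 = -53$)
$T{\left(G \right)} = 4 G$ ($T{\left(G \right)} = 2 \left(G + G\right) = 2 \cdot 2 G = 4 G$)
$y = 0$ ($y = 0 \left(4 \cdot 0 - 26\right) = 0 \left(0 - 26\right) = 0 \left(-26\right) = 0$)
$\left(-4621 + y\right) \left(h{\left(N{\left(7,2 \right)} \right)} - 4226\right) = \left(-4621 + 0\right) \left(-53 - 4226\right) = \left(-4621\right) \left(-4279\right) = 19773259$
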